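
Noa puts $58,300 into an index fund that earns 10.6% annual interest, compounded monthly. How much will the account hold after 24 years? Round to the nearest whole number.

Growth factor = (1 + 0.106/12)^288 ≈ 12.5890795059.
A ≈ 58,300 × 12.5890795059 ≈ 733,943.3352.

$733,943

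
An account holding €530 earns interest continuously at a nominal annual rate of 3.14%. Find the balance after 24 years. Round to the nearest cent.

€1,126.06

A = P·e^(rt) = 530·e^(0.0314·24) = 530·e^0.7536.
e^0.7536 ≈ 2.124634951, so A ≈ 1,126.0565.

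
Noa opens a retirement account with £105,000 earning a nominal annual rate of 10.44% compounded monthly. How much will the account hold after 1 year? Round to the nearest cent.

£116,502.05

Periodic rate = 10.44%/12 = 0.0087; periods = 12·1 = 12.
A = 105,000·(1 + 0.0087)^12 ≈ 105,000·1.10954328638 ≈ 116,502.0451.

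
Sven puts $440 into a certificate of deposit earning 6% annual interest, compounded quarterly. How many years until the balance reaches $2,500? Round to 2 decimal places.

We need (1 + 0.015)^(4t) = 5.6818, so 4t = ln 5.6818 / ln 1.015 ≈ 116.6846.
t ≈ 116.6846/4 = 29.1711 years.

29.17 years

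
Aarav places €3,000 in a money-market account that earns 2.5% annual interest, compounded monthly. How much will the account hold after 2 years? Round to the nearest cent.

€3,153.65

Periodic rate = 2.5%/12 = 0.00208333; periods = 12·2 = 24.
A = 3,000·(1 + 0.025/12)^24 ≈ 3,000·1.05121642 ≈ 3,153.6493.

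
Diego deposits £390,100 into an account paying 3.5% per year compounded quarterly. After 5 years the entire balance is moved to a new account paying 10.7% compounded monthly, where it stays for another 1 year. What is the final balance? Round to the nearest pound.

Phase 1: 390,100·(1 + 0.00875)^20 ≈ 464,351.5557.
Phase 2: 464,351.5557·(1 + 0.107/12)^12 ≈ 516,547.7347.

£516,548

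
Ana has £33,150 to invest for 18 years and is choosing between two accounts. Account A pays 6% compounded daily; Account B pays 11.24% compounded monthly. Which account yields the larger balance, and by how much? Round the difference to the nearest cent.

Account B, by £150,739.34

Account A growth factor: (1 + 0.06/365)^6570 ≈ 2.9444182006; balance ≈ 97,607.4633.
Account B growth factor: (1 + 0.1124/12)^216 ≈ 7.49160781127; balance ≈ 248,346.7989.
Account B is larger by 150,739.3356.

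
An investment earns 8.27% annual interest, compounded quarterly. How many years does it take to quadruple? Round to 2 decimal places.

(1 + 0.020675)^(4t) = 4.
4t = ln 4 / ln(1 + 0.020675) ≈ 1.3863/0.0204642 ≈ 67.7425.
t ≈ 16.9356.

16.94 years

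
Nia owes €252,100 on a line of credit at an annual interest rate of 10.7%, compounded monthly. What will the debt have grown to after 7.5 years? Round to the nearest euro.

Periodic rate = 10.7%/12 = 0.00891667; periods = 12·7.5 = 90.
A = 252,100·(1 + 0.107/12)^90 ≈ 252,100·2.22319047347 ≈ 560,466.3184.

€560,466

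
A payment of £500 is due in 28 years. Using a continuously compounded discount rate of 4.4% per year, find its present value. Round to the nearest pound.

P = A·e^(−rt) = 500·e^(−1.232).
e^(−1.232) ≈ 0.291708577, so P ≈ 145.8543.

£146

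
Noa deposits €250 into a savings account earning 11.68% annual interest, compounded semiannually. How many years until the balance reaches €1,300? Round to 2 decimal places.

(1 + 0.0584)^(2t) = 1,300/250 = 5.2.
2t·ln(1 + 0.0584) = ln(5.2); 2t = 1.6487/0.0567583 ≈ 29.0470.
t ≈ 14.5235 years.

14.52 years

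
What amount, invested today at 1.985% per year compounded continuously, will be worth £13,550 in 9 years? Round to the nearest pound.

P = A·e^(−rt) = 13,550·e^(−0.17865).
e^(−0.17865) ≈ 0.83639858768, so P ≈ 11,333.2009.

£11,333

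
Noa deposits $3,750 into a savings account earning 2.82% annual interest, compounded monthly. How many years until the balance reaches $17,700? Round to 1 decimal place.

55.1 years

(1 + 0.00235)^(12t) = 17,700/3,750 = 4.72.
12t·ln(1 + 0.00235) = ln(4.72); 12t = 1.5518/0.00234724 ≈ 661.1198.
t ≈ 55.0933 years.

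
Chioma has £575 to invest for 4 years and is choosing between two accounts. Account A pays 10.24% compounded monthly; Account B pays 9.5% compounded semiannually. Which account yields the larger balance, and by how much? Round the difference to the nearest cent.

A: (1 + 0.1024/12)^48 ≈ 1.50360003, so 575 × 1.50360003 ≈ 864.5700.
B: (1 + 0.0475)^8 ≈ 1.44954684, so 575 × 1.44954684 ≈ 833.4894.
Difference ≈ 31.0806 in favor of A.

Account A, by £31.08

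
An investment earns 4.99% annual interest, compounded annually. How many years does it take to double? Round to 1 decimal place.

(1 + 0.0499)^t = 2.
t = ln 2 / ln(1 + 0.0499) ≈ 0.69315/0.0486949 ≈ 14.2345.

14.2 years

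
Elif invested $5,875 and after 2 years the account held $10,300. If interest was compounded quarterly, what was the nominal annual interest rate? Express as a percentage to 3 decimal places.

29.080%

(1 + r/4)^8 = 10,300/5,875 = 1.75319.
1 + r/4 = 1.75319^(1/8) ≈ 1.072701, so r/4 ≈ 0.072701.
r ≈ 4·0.072701 = 29.08038%.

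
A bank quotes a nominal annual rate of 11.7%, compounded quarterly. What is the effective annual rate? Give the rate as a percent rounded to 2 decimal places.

EAR = (1 + 11.7%/4)^4 − 1 = (1 + 0.02925)^4 − 1.
(1 + 0.02925)^4 ≈ 1.122234, so EAR ≈ 12.22342%.

12.22%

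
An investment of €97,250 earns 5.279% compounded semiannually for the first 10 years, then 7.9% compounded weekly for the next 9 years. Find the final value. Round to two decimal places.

€333,218.59

After 10 years at 5.279%: 97,250 × 1.6838001925 ≈ 163,749.5687.
Then 9 years at 7.9%: 163,749.5687 × 2.03492804562 ≈ 333,218.5898.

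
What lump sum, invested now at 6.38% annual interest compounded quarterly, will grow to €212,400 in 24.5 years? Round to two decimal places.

Periodic rate = 6.38%/4 = 0.01595; 98 periods.
P = 212,400/(1 + 0.01595)^98 ≈ 212,400/4.71507708102 ≈ 45,046.9836.

€45,046.98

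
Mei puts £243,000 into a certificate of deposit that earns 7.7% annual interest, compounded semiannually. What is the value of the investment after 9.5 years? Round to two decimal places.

£498,115.20

Growth factor = (1 + 0.0385)^19 ≈ 2.04985676986.
A ≈ 243,000 × 2.04985676986 ≈ 498,115.1951.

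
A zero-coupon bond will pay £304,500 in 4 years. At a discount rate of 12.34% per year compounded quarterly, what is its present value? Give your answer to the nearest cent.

Periodic rate = 12.34%/4 = 0.03085; 16 periods.
P = 304,500/(1 + 0.03085)^16 ≈ 304,500/1.62602644389 ≈ 187,266.3272.

£187,266.33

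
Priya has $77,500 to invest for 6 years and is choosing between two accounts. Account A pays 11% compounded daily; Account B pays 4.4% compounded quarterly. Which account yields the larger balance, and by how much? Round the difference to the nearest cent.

Account A growth factor: (1 + 0.11/365)^2190 ≈ 1.93459996354; balance ≈ 149,931.4972.
Account B growth factor: (1 + 0.011)^24 ≈ 1.30025260993; balance ≈ 100,769.5773.
Account A is larger by 49,161.9199.

Account A, by $49,161.92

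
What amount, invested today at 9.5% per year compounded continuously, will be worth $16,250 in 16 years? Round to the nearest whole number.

$3,554

P = A·e^(−rt) = 16,250·e^(−1.52).
e^(−1.52) ≈ 0.21871188695, so P ≈ 3,554.0682.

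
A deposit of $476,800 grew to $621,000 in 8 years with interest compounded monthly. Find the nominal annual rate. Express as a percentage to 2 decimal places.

3.31%

(1 + r/12)^96 = 621,000/476,800 = 1.30243.
1 + r/12 = 1.30243^(1/96) ≈ 1.002756, so r/12 ≈ 0.00275623.
r ≈ 12·0.00275623 = 3.30747%.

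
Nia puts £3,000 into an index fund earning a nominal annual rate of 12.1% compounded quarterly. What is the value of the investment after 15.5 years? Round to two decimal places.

£19,035.48

Periodic rate = 12.1%/4 = 0.03025; periods = 4·15.5 = 62.
A = 3,000·(1 + 0.03025)^62 ≈ 3,000·6.3451608828 ≈ 19,035.4826.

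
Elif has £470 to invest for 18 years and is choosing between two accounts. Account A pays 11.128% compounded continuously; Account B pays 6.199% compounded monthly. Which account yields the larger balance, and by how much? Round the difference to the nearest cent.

Account A, by £2,053.07

A: e^(0.11128·18) = e^2.00304 ≈ 7.411553007, so 470 × 7.411553007 ≈ 3,483.4299.
B: (1 + 0.06199/12)^216 ≈ 3.043316325, so 470 × 3.043316325 ≈ 1,430.3587.
Difference ≈ 2,053.0712 in favor of A.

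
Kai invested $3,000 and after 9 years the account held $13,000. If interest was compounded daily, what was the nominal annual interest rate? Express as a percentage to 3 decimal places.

The 3285-period growth factor is 13,000/3,000 = 4.33333.
r/365 = 4.33333^(1/3285) − 1 ≈ 0.000446473, so r ≈ 365·0.000446473 = 16.29627%.

16.296%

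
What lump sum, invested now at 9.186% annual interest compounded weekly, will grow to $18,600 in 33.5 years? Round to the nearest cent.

$859.48

Growth factor = (1 + 0.09186/52)^1742 ≈ 21.641117727.
P = 18,600/21.641117727 ≈ 859.4750.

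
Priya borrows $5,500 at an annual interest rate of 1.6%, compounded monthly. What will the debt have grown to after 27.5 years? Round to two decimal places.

$8,537.39

Periodic rate = 1.6%/12 = 0.00133333; periods = 12·27.5 = 330.
A = 5,500·(1 + 0.016/12)^330 ≈ 5,500·1.552252229 ≈ 8,537.3873.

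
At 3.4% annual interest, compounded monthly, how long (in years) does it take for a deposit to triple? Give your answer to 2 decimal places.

(1 + 0.00283333)^(12t) = 3.
12t = ln 3 / ln(1 + 0.00283333) ≈ 1.0986/0.00282933 ≈ 388.2946.
t ≈ 32.3579.

32.36 years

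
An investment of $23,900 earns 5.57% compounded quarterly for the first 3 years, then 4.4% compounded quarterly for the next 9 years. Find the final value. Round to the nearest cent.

Phase 1: 23,900·(1 + 0.013925)^12 ≈ 28,214.2089.
Phase 2: 28,214.2089·(1 + 0.011)^36 ≈ 41,832.0819.

$41,832.08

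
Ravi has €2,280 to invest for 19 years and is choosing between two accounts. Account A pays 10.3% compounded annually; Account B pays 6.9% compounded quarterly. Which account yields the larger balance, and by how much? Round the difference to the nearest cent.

Account A, by €6,320.35

A: (1 + 0.103)^19 ≈ 6.440724702, so 2,280 × 6.440724702 ≈ 14,684.8523.
B: (1 + 0.01725)^76 ≈ 3.668639924, so 2,280 × 3.668639924 ≈ 8,364.4990.
Difference ≈ 6,320.3533 in favor of A.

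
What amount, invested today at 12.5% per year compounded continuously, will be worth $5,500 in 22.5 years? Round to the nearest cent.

P = A·e^(−rt) = 5,500·e^(−2.8125).
e^(−2.8125) ≈ 0.0600546679, so P ≈ 330.3007.

$330.30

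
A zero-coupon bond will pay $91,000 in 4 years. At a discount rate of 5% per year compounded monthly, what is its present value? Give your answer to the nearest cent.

Periodic rate = 5%/12 = 0.00416667; 48 periods.
P = 91,000/(1 + 0.05/12)^48 ≈ 91,000/1.220895355 ≈ 74,535.4625.

$74,535.46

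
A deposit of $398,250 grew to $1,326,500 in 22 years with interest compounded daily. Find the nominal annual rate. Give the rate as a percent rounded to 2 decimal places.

5.47%

(1 + r/365)^8030 = 1,326,500/398,250 = 3.33082.
1 + r/365 = 3.33082^(1/8030) ≈ 1.00015, so r/365 ≈ 0.000149852.
r ≈ 365·0.000149852 = 5.46959%.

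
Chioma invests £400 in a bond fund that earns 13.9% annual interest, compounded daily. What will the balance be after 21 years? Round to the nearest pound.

Growth factor = (1 + 0.139/365)^7665 ≈ 18.51246579.
A ≈ 400 × 18.51246579 ≈ 7,404.9863.

£7,405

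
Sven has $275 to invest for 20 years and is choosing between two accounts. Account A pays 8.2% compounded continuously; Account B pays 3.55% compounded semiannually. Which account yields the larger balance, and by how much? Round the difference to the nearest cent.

Account A, by $861.80

Account A growth factor: e^(0.082·20) = e^1.64 ≈ 5.155169512; balance ≈ 1,417.6716.
Account B growth factor: (1 + 0.01775)^40 ≈ 2.02136361; balance ≈ 555.8750.
Account A is larger by 861.7966.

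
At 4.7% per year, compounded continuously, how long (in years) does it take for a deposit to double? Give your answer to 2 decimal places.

e^(0.047t) = 2, so 0.047t = ln 2 ≈ 0.69315.
t ≈ 0.69315/0.047 ≈ 14.7478.

14.75 years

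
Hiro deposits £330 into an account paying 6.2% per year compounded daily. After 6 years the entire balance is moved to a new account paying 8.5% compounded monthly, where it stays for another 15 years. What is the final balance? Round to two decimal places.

Phase 1: 330·(1 + 0.062/365)^2190 ≈ 478.6938.
Phase 2: 478.6938·(1 + 0.085/12)^180 ≈ 1,705.4199.

£1,705.42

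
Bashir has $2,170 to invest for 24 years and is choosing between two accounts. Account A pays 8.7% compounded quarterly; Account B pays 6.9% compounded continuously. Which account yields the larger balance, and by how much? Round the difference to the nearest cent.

A: (1 + 0.02175)^96 ≈ 7.8901644097, so 2,170 × 7.8901644097 ≈ 17,121.6568.
B: e^(0.069·24) = e^1.656 ≈ 5.2383156195, so 2,170 × 5.2383156195 ≈ 11,367.1449.
Difference ≈ 5,754.5119 in favor of A.

Account A, by $5,754.51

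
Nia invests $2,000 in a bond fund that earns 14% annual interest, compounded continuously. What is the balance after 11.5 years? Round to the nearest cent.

A = P·e^(rt) = 2,000·e^(0.14·11.5) = 2,000·e^1.61.
e^1.61 ≈ 5.0028112278, so A ≈ 10,005.6225.

$10,005.62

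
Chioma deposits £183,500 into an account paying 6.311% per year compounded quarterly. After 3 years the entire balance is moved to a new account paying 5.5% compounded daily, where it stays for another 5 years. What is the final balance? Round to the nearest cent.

After 3 years at 6.311%: 183,500 × 1.20665485605 ≈ 221,421.1661.
Then 5 years at 5.5%: 221,421.1661 × 1.31650340046 ≈ 291,501.7181.

£291,501.72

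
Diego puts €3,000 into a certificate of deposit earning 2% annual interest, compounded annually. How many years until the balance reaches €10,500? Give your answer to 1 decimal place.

63.3 years

We need (1 + 0.02)^t = 3.5, so t = ln 3.5 / ln 1.02 ≈ 63.2625.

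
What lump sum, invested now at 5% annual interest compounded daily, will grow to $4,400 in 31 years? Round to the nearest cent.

Growth factor = (1 + 0.05/365)^11315 ≈ 4.710970064.
P = 4,400/4.710970064 ≈ 933.9902.

$933.99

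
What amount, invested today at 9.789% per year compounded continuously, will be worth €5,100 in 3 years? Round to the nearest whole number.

P = A·e^(−rt) = 5,100·e^(−0.29367).
e^(−0.29367) ≈ 0.7455224733, so P ≈ 3,802.1646.

€3,802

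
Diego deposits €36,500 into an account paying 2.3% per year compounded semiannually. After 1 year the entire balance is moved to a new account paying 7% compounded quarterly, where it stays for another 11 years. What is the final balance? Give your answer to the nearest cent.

After 1 years at 2.3%: 36,500 × 1.02313225 ≈ 37,344.3271.
Then 11 years at 7%: 37,344.3271 × 2.1454301893 ≈ 80,119.6468.

€80,119.65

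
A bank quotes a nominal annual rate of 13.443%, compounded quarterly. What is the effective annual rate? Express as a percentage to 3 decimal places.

14.136%

EAR = (1 + 13.443%/4)^4 − 1 = (1 + 0.0336075)^4 − 1.
(1 + 0.0336075)^4 ≈ 1.14136, so EAR ≈ 14.13599%.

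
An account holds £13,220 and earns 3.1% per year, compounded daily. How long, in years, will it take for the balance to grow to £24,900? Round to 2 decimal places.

We need (1 + 0.0000849315)^(365t) = 1.8835, so 365t = ln 1.8835 / ln 1.000085 ≈ 7454.9938.
t ≈ 7454.9938/365 = 20.4246 years.

20.42 years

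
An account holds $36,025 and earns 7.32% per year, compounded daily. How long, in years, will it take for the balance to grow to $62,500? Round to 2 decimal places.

7.53 years

We need (1 + 0.000200548)^(365t) = 1.7349, so 365t = ln 1.7349 / ln 1.000201 ≈ 2747.5159.
t ≈ 2747.5159/365 = 7.5274 years.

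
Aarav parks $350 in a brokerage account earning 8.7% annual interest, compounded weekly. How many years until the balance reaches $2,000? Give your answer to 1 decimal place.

We need (1 + 0.00167308)^(52t) = 5.7143, so 52t = ln 5.7143 / ln 1.001673 ≈ 1042.6460.
t ≈ 1042.6460/52 = 20.0509 years.

20.1 years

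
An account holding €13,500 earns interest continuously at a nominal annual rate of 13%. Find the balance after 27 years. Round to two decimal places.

A = P·e^(rt) = 13,500·e^(0.13·27) = 13,500·e^3.51.
e^3.51 ≈ 33.4482677839, so A ≈ 451,551.6151.

€451,551.62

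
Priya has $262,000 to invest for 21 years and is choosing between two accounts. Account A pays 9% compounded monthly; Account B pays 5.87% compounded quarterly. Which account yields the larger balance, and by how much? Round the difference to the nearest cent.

A: (1 + 0.0075)^252 ≈ 6.572851386618, so 262,000 × 6.572851386618 ≈ 1,722,087.0633.
B: (1 + 0.014675)^84 ≈ 3.39988834281, so 262,000 × 3.39988834281 ≈ 890,770.7458.
Difference ≈ 831,316.3175 in favor of A.

Account A, by $831,316.32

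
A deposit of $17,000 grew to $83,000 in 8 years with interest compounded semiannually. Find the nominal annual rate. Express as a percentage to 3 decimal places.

The 16-period growth factor is 83,000/17,000 = 4.88235.
r/2 = 4.88235^(1/16) − 1 ≈ 0.104179, so r ≈ 2·0.104179 = 20.83572%.

20.836%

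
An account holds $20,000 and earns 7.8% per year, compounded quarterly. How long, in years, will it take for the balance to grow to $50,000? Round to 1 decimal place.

(1 + 0.0195)^(4t) = 50,000/20,000 = 2.5.
4t·ln(1 + 0.0195) = ln(2.5); 4t = 0.91629/0.0193123 ≈ 47.4459.
t ≈ 11.8615 years.

11.9 years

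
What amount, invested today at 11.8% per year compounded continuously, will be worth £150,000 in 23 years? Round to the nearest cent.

P = A·e^(−rt) = 150,000·e^(−2.714).
e^(−2.714) ≈ 0.0662711910736, so P ≈ 9,940.6787.

£9,940.68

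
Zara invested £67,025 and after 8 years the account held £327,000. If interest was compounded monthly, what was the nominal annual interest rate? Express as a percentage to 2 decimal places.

The 96-period growth factor is 327,000/67,025 = 4.87878.
r/12 = 4.87878^(1/96) − 1 ≈ 0.0166463, so r ≈ 12·0.0166463 = 19.97562%.

19.98%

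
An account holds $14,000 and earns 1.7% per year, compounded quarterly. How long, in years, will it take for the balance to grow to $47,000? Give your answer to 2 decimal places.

71.39 years

We need (1 + 0.00425)^(4t) = 3.3571, so 4t = ln 3.3571 / ln 1.00425 ≈ 285.5675.
t ≈ 285.5675/4 = 71.3919 years.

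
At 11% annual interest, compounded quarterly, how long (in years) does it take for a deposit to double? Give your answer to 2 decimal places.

(1 + 0.0275)^(4t) = 2.
4t = ln 2 / ln(1 + 0.0275) ≈ 0.69315/0.0271287 ≈ 25.5504.
t ≈ 6.3876.

6.39 years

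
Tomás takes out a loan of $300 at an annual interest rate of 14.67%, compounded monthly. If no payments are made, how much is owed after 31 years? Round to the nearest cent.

$27,554.17

Periodic rate = 14.67%/12 = 0.012225; periods = 12·31 = 372.
A = 300·(1 + 0.012225)^372 ≈ 300·91.847232344 ≈ 27,554.1697.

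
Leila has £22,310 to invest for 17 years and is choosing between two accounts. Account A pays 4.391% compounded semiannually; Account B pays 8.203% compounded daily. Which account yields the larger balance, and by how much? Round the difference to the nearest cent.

Account B, by £43,276.82

Account A growth factor: (1 + 0.021955)^34 ≈ 2.0925713547; balance ≈ 46,685.2669.
Account B growth factor: (1 + 0.08203/365)^6205 ≈ 4.0323660892; balance ≈ 89,962.0874.
Account B is larger by 43,276.8205.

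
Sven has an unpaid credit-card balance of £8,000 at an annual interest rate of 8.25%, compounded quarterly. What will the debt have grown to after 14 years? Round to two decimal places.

Growth factor = (1 + 0.020625)^56 ≈ 3.1369479776.
A ≈ 8,000 × 3.1369479776 ≈ 25,095.5838.

£25,095.58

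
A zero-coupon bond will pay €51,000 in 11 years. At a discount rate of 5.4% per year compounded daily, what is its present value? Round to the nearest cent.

€28,159.07

Growth factor = (1 + 0.054/365)^4015 ≈ 1.8111392454.
P = 51,000/1.8111392454 ≈ 28,159.0718.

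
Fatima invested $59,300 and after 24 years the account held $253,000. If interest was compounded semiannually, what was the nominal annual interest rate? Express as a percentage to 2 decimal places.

6.14%

The 48-period growth factor is 253,000/59,300 = 4.26644.
r/2 = 4.26644^(1/48) − 1 ≈ 0.030686, so r ≈ 2·0.030686 = 6.13720%.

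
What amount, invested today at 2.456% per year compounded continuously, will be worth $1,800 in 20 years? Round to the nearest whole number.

P = A·e^(−rt) = 1,800·e^(−0.4912).
e^(−0.4912) ≈ 0.6118916834, so P ≈ 1,101.4050.

$1,101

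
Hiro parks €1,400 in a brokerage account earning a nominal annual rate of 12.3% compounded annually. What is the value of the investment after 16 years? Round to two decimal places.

€8,957.86

Annual rate = 12.3% = 0.123; years = 16.
A = 1,400·(1 + 0.123)^16 ≈ 1,400·6.398469442 ≈ 8,957.8572.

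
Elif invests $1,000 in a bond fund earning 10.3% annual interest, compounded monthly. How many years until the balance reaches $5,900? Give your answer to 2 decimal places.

(1 + 0.00858333)^(12t) = 5,900/1,000 = 5.9.
12t·ln(1 + 0.00858333) = ln(5.9); 12t = 1.775/0.00854671 ≈ 207.6768.
t ≈ 17.3064 years.

17.31 years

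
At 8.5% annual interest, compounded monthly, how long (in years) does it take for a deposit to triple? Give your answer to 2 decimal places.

12.97 years

(1 + 0.00708333)^(12t) = 3.
12t = ln 3 / ln(1 + 0.00708333) ≈ 1.0986/0.00705836 ≈ 155.6469.
t ≈ 12.9706.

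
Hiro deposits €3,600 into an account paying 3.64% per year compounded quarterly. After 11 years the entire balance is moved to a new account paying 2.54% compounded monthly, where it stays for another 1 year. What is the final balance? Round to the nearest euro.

Phase 1: 3,600·(1 + 0.0091)^44 ≈ 5,362.9972.
Phase 2: 5,362.9972·(1 + 0.0254/12)^12 ≈ 5,500.8144.

€5,501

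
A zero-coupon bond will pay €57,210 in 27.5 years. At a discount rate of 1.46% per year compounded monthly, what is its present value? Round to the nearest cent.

Periodic rate = 1.46%/12 = 0.00121667; 330 periods.
P = 57,210/(1 + 0.0146/12)^330 ≈ 57,210/1.4936995351 ≈ 38,300.8755.

€38,300.88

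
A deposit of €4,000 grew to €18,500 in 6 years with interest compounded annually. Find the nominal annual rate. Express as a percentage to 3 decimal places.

29.078%

(1 + r)^6 = 18,500/4,000 = 4.625.
1 + r = 4.625^(1/6) ≈ 1.290779, so r ≈ 0.290779.
r ≈ 29.07792%.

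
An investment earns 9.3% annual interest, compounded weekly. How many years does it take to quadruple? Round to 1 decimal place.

14.9 years

(1 + 0.00178846)^(52t) = 4.
52t = ln 4 / ln(1 + 0.00178846) ≈ 1.3863/0.00178686 ≈ 775.8253.
t ≈ 14.9197.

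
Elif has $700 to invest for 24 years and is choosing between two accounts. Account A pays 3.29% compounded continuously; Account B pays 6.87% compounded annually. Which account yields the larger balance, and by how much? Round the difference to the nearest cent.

A: e^(0.0329·24) = e^0.7896 ≈ 2.202515244, so 700 × 2.202515244 ≈ 1,541.7607.
B: (1 + 0.0687)^24 ≈ 4.926510643, so 700 × 4.926510643 ≈ 3,448.5575.
Difference ≈ 1,906.7968 in favor of B.

Account B, by $1,906.80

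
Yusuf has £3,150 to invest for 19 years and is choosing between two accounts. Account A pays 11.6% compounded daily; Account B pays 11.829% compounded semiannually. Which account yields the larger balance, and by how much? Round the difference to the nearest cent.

Account A, by £567.63

A: (1 + 0.116/365)^6935 ≈ 9.0580136268, so 3,150 × 9.0580136268 ≈ 28,532.7429.
B: (1 + 0.059145)^38 ≈ 8.8778125933, so 3,150 × 8.8778125933 ≈ 27,965.1097.
Difference ≈ 567.6333 in favor of A.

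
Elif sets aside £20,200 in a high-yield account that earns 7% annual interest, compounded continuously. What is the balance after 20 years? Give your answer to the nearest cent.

A = P·e^(rt) = 20,200·e^(0.07·20) = 20,200·e^1.4.
e^1.4 ≈ 4.0551999668, so A ≈ 81,915.0393.

£81,915.04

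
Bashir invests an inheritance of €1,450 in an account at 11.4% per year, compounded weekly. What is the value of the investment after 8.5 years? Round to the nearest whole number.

Growth factor = (1 + 0.114/52)^442 ≈ 2.632514246.
A ≈ 1,450 × 2.632514246 ≈ 3,817.1457.

€3,817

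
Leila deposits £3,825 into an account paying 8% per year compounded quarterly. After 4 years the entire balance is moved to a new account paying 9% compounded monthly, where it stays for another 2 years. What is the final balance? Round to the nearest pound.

£6,282

After 4 years at 8%: 3,825 × 1.372785705 ≈ 5,250.9053.
Then 2 years at 9%: 5,250.9053 × 1.196413529 ≈ 6,282.2542.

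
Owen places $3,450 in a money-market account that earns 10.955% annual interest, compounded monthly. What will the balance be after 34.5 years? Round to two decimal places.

$148,517.35

Growth factor = (1 + 0.10955/12)^414 ≈ 43.0485071718.
A ≈ 3,450 × 43.0485071718 ≈ 148,517.3497.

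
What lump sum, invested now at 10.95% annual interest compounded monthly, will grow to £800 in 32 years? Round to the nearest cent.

£24.45

Periodic rate = 10.95%/12 = 0.009125; 384 periods.
P = 800/(1 + 0.009125)^384 ≈ 800/32.7240275 ≈ 24.4469.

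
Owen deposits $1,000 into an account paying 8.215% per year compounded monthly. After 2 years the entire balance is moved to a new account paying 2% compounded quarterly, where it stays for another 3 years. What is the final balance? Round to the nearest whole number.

$1,251

Phase 1: 1,000·(1 + 0.08215/12)^24 ≈ 1,177.9082.
Phase 2: 1,177.9082·(1 + 0.005)^12 ≈ 1,250.5590.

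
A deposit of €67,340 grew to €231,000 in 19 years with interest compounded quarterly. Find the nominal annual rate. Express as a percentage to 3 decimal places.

6.541%

The 76-period growth factor is 231,000/67,340 = 3.43035.
r/4 = 3.43035^(1/76) − 1 ≈ 0.0163515, so r ≈ 4·0.0163515 = 6.54060%.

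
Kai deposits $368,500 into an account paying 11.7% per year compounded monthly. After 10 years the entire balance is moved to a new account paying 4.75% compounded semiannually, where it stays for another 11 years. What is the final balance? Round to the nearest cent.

Phase 1: 368,500·(1 + 0.00975)^120 ≈ 1,180,594.9284.
Phase 2: 1,180,594.9284·(1 + 0.02375)^22 ≈ 1,978,641.1557.

$1,978,641.16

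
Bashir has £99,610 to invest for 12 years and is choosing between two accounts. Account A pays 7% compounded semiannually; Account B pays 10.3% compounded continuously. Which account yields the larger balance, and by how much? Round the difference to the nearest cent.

Account B, by £115,397.20

A: (1 + 0.035)^24 ≈ 2.28332848721, so 99,610 × 2.28332848721 ≈ 227,442.3506.
B: e^(0.103·12) = e^1.236 ≈ 3.44181861899, so 99,610 × 3.44181861899 ≈ 342,839.5526.
Difference ≈ 115,397.2020 in favor of B.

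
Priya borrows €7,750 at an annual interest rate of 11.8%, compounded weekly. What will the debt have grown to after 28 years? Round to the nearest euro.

€210,177

Periodic rate = 11.8%/52 = 0.00226923; periods = 52·28 = 1456.
A = 7,750·(1 + 0.118/52)^1456 ≈ 7,750·27.1196048449 ≈ 210,176.9375.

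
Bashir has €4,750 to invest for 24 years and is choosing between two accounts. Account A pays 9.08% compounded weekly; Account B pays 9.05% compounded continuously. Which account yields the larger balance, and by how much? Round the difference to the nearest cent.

Account A growth factor: (1 + 0.0908/52)^1248 ≈ 8.8224499425; balance ≈ 41,906.6372.
Account B growth factor: e^(0.0905·24) = e^2.172 ≈ 8.7758181371; balance ≈ 41,685.1362.
Account A is larger by 221.5011.

Account A, by €221.50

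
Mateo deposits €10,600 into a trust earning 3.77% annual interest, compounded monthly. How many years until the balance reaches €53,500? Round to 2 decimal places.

(1 + 0.00314167)^(12t) = 53,500/10,600 = 5.0472.
12t·ln(1 + 0.00314167) = ln(5.0472); 12t = 1.6188/0.00313674 ≈ 516.0857.
t ≈ 43.0071 years.

43.01 years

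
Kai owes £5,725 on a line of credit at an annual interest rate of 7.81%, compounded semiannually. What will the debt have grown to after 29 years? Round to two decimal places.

£52,806.75

Periodic rate = 7.81%/2 = 0.03905; periods = 2·29 = 58.
A = 5,725·(1 + 0.03905)^58 ≈ 5,725·9.2238856047 ≈ 52,806.7451.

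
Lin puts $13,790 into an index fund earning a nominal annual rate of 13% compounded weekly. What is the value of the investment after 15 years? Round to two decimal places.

Periodic rate = 13%/52 = 0.0025; periods = 52·15 = 780.
A = 13,790·(1 + 0.0025)^780 ≈ 13,790·7.0116044491 ≈ 96,690.0254.

$96,690.03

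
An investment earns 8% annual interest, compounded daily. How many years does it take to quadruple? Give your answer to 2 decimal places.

(1 + 0.000219178)^(365t) = 4.
365t = ln 4 / ln(1 + 0.000219178) ≈ 1.3863/0.000219154 ≈ 6325.6611.
t ≈ 17.3306.

17.33 years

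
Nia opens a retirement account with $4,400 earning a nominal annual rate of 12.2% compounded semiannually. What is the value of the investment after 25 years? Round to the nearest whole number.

Growth factor = (1 + 0.061)^50 ≈ 19.309418491.
A ≈ 4,400 × 19.309418491 ≈ 84,961.4414.

$84,961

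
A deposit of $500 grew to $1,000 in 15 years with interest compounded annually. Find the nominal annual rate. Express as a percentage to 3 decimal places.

4.729%

The 15-period growth factor is 1,000/500 = 2.
r = 2^(1/15) − 1 ≈ 0.0472941, i.e. 4.72941%.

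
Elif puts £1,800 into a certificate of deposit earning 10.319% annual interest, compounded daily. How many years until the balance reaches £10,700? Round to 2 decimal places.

We need (1 + 0.000282712)^(365t) = 5.9444, so 365t = ln 5.9444 / ln 1.000283 ≈ 6305.7350.
t ≈ 6305.7350/365 = 17.2760 years.

17.28 years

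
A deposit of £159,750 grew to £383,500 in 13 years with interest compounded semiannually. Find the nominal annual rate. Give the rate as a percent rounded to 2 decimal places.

6.85%

(1 + r/2)^26 = 383,500/159,750 = 2.40063.
1 + r/2 = 2.40063^(1/26) ≈ 1.034256, so r/2 ≈ 0.0342556.
r ≈ 2·0.0342556 = 6.85111%.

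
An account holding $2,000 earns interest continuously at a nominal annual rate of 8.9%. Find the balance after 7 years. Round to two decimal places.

A = P·e^(rt) = 2,000·e^(0.089·7) = 2,000·e^0.623.
e^0.623 ≈ 1.8645132, so A ≈ 3,729.0264.

$3,729.03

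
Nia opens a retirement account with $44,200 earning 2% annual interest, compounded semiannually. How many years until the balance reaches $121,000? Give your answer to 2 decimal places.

50.60 years

We need (1 + 0.01)^(2t) = 2.7376, so 2t = ln 2.7376 / ln 1.01 ≈ 101.2093.
t ≈ 101.2093/2 = 50.6046 years.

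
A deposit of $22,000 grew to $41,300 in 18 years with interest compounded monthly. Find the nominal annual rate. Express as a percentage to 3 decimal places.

The 216-period growth factor is 41,300/22,000 = 1.87727.
r/12 = 1.87727^(1/216) − 1 ≈ 0.00292009, so r ≈ 12·0.00292009 = 3.50411%.

3.504%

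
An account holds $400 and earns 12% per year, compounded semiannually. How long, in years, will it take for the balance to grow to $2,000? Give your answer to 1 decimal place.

We need (1 + 0.06)^(2t) = 5, so 2t = ln 5 / ln 1.06 ≈ 27.6209.
t ≈ 27.6209/2 = 13.8104 years.

13.8 years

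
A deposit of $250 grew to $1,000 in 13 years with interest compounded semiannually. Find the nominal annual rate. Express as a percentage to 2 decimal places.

The 26-period growth factor is 1,000/250 = 4.
r/2 = 4^(1/26) − 1 ≈ 0.0547661, so r ≈ 2·0.0547661 = 10.95322%.

10.95%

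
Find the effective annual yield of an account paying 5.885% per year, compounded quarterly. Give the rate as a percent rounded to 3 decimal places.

6.016%

EAR = (1 + 5.885%/4)^4 − 1 = (1 + 0.0147125)^4 − 1.
(1 + 0.0147125)^4 ≈ 1.060162, so EAR ≈ 6.01615%.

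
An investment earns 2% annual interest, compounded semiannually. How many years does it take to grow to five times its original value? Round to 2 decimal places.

(1 + 0.01)^(2t) = 5.
2t = ln 5 / ln(1 + 0.01) ≈ 1.6094/0.00995033 ≈ 161.7472.
t ≈ 80.8736.

80.87 years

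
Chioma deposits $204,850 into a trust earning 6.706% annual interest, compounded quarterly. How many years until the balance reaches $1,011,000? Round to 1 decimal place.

(1 + 0.016765)^(4t) = 1,011,000/204,850 = 4.9353.
4t·ln(1 + 0.016765) = ln(4.9353); 4t = 1.5964/0.016626 ≈ 96.0192.
t ≈ 24.0048 years.

24.0 years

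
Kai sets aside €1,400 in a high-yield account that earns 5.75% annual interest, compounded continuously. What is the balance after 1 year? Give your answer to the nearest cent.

€1,482.86

A = P·e^(rt) = 1,400·e^(0.0575·1) = 1,400·e^0.0575.
e^0.0575 ≈ 1.059185271, so A ≈ 1,482.8594.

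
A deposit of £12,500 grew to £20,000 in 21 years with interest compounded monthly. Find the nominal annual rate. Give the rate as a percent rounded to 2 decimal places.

(1 + r/12)^252 = 20,000/12,500 = 1.6.
1 + r/12 = 1.6^(1/252) ≈ 1.001867, so r/12 ≈ 0.00186683.
r ≈ 12·0.00186683 = 2.24020%.

2.24%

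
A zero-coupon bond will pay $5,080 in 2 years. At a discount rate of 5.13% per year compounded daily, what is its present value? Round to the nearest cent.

$4,584.67

Periodic rate = 5.13%/365 = 0.000140548; 730 periods.
P = 5,080/(1 + 0.0513/365)^730 ≈ 5,080/1.108040113 ≈ 4,584.6716.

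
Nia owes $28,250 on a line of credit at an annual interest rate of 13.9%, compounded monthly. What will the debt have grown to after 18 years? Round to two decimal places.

$339,921.14

Growth factor = (1 + 0.139/12)^216 ≈ 12.0326066732.
A ≈ 28,250 × 12.0326066732 ≈ 339,921.1385.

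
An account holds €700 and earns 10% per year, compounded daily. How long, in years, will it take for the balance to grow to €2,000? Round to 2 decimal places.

We need (1 + 0.000273973)^(365t) = 2.8571, so 365t = ln 2.8571 / ln 1.000274 ≈ 3832.3756.
t ≈ 3832.3756/365 = 10.4997 years.

10.50 years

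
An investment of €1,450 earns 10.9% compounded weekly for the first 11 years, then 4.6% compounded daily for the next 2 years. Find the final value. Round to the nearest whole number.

€5,266

After 11 years at 10.9%: 1,450 × 3.312638856 ≈ 4,803.3263.
Then 2 years at 4.6%: 4,803.3263 × 1.096358467 ≈ 5,266.1675.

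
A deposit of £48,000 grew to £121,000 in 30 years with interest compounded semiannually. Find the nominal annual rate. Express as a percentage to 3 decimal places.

(1 + r/2)^60 = 121,000/48,000 = 2.52083.
1 + r/2 = 2.52083^(1/60) ≈ 1.015529, so r/2 ≈ 0.0155292.
r ≈ 2·0.0155292 = 3.10583%.

3.106%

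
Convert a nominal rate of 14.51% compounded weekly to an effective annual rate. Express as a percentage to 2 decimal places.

15.59%

One year is 52 periods at 0.00279038 each: (1 + 0.00279038)^52 ≈ 1.155922.
EAR = 1.155922 − 1 ≈ 15.59216%.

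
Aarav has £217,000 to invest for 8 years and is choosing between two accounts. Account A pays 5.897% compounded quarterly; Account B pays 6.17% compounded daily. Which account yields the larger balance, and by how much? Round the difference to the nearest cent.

Account B, by £8,860.59

A: (1 + 0.0147425)^32 ≈ 1.59730261867, so 217,000 × 1.59730261867 ≈ 346,614.6683.
B: (1 + 0.0617/365)^2920 ≈ 1.63813481283, so 217,000 × 1.63813481283 ≈ 355,475.2544.
Difference ≈ 8,860.5861 in favor of B.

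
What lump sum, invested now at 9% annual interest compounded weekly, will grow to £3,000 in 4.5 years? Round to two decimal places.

Growth factor = (1 + 0.09/52)^234 ≈ 1.498777721.
P = 3,000/1.498777721 ≈ 2,001.6310.

£2,001.63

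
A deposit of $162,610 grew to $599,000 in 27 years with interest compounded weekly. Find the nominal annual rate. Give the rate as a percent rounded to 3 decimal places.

The 1404-period growth factor is 599,000/162,610 = 3.68366.
r/52 = 3.68366^(1/1404) − 1 ≈ 0.00092914, so r ≈ 52·0.00092914 = 4.83153%.

4.832%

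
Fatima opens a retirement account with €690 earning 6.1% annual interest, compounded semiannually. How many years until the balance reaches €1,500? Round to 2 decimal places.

(1 + 0.0305)^(2t) = 1,500/690 = 2.1739.
2t·ln(1 + 0.0305) = ln(2.1739); 2t = 0.77653/0.0300441 ≈ 25.8463.
t ≈ 12.9231 years.

12.92 years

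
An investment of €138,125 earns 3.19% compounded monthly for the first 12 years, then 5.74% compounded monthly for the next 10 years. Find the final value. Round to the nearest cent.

After 12 years at 3.19%: 138,125 × 1.46564012865 ≈ 202,441.5428.
Then 10 years at 5.74%: 202,441.5428 × 1.77292645457 ≈ 358,913.9667.

€358,913.97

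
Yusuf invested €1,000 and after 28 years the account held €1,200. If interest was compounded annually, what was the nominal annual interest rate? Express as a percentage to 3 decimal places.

0.653%

The 28-period growth factor is 1,200/1,000 = 1.2.
r = 1.2^(1/28) − 1 ≈ 0.00653273, i.e. 0.65327%.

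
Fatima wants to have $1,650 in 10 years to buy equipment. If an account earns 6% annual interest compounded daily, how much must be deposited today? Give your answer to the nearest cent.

Growth factor = (1 + 0.06/365)^3650 ≈ 1.822028955.
P = 1,650/1.822028955 ≈ 905.5839.

$905.58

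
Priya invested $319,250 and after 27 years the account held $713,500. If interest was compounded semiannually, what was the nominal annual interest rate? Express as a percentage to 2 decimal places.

3.00%

The 54-period growth factor is 713,500/319,250 = 2.23493.
r/2 = 2.23493^(1/54) − 1 ≈ 0.0150042, so r ≈ 2·0.0150042 = 3.00084%.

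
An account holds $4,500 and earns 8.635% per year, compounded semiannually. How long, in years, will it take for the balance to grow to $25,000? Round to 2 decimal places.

We need (1 + 0.043175)^(2t) = 5.5556, so 2t = ln 5.5556 / ln 1.043175 ≈ 40.5688.
t ≈ 40.5688/2 = 20.2844 years.

20.28 years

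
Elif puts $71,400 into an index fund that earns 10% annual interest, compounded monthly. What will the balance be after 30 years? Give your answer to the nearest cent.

Growth factor = (1 + 0.1/12)^360 ≈ 19.8373993733.
A ≈ 71,400 × 19.8373993733 ≈ 1,416,390.3153.

$1,416,390.32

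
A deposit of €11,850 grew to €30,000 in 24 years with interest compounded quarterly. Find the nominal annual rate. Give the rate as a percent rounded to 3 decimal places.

3.889%

The 96-period growth factor is 30,000/11,850 = 2.53165.
r/4 = 2.53165^(1/96) − 1 ≈ 0.00972269, so r ≈ 4·0.00972269 = 3.88907%.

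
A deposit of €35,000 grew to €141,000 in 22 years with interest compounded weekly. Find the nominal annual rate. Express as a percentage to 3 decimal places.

6.338%

(1 + r/52)^1144 = 141,000/35,000 = 4.02857.
1 + r/52 = 4.02857^(1/1144) ≈ 1.001219, so r/52 ≈ 0.00121876.
r ≈ 52·0.00121876 = 6.33755%.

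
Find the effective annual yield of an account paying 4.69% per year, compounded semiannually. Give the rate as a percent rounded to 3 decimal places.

4.745%

One year is 2 periods at 0.02345 each: (1 + 0.02345)^2 ≈ 1.04745.
EAR = 1.04745 − 1 ≈ 4.74499%.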